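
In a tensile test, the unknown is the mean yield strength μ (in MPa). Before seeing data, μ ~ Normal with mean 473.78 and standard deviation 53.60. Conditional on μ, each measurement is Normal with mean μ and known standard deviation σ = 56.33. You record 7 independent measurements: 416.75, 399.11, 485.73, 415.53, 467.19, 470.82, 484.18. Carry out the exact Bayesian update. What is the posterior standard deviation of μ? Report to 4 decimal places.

19.7869

For Normal data with known variance σ², a Normal(μ₀, σ₀²) prior on μ is conjugate. Posterior precision = 1/σ₀² + n/σ²; posterior mean is the precision-weighted average of μ₀ and x̄.
σ₀² = 53.60² = 2872.96, σ² = 56.33² = 3173.0689; σ² + n·σ₀² = 3173.0689 + 7·2872.96 = 23283.7889.
Posterior precision = 1/σ₀² + n/σ² = 1/2872.96 + 7/3173.0689 = (σ² + n·σ₀²)/(σ₀²σ²) = 23283.7889/(2872.96·3173.0689); posterior variance σₙ² = σ₀²σ²/(σ² + n·σ₀²) = 2872.96·3173.0689/23283.7889 = 391.521331.
Posterior SD = √σₙ² = √(2872.96·3173.0689/23283.7889) = 19.7869.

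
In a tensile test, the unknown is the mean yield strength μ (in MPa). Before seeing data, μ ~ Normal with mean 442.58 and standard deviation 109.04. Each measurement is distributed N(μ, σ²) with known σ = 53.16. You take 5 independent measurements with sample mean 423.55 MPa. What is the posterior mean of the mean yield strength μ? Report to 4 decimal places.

424.4136

For Normal data with known variance σ², a Normal(μ₀, σ₀²) prior on μ is conjugate. Posterior precision = 1/σ₀² + n/σ²; posterior mean is the precision-weighted average of μ₀ and x̄.
n·x̄ = 5·423.55 = 2117.75.
σ₀² = 109.04² = 11889.7216, σ² = 53.16² = 2825.9856; σ² + n·σ₀² = 2825.9856 + 5·11889.7216 = 62274.5936.
Posterior mean = (μ₀/σ₀² + n·x̄/σ²)/(1/σ₀² + n/σ²) = (σ²·μ₀ + σ₀²·n·x̄)/(σ² + n·σ₀²) = (2825.9856·442.58 + 11889.7216·2117.75)/62274.5936 = 26430182.625248/62274.5936 = 424.4136.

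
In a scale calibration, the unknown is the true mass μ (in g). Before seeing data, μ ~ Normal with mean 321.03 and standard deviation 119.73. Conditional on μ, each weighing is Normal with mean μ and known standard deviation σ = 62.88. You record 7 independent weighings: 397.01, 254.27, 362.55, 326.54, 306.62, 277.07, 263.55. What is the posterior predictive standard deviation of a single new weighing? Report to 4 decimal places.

67.0621

For Normal data with known variance σ², a Normal(μ₀, σ₀²) prior on μ is conjugate. Posterior precision = 1/σ₀² + n/σ²; posterior mean is the precision-weighted average of μ₀ and x̄.
σ₀² = 119.73² = 14335.2729, σ² = 62.88² = 3953.8944; σ² + n·σ₀² = 3953.8944 + 7·14335.2729 = 104300.8047.
Posterior precision = 1/σ₀² + n/σ² = 1/14335.2729 + 7/3953.8944 = (σ² + n·σ₀²)/(σ₀²σ²) = 104300.8047/(14335.2729·3953.8944); posterior variance σₙ² = σ₀²σ²/(σ² + n·σ₀²) = 14335.2729·3953.8944/104300.8047 = 543.429702.
Predictive variance for one new observation = σₙ² + σ² = 14335.2729·3953.8944/104300.8047 + 3953.8944 = σ²·(σ₀² + 104300.8047)/104300.8047 = 3953.8944·118636.0776/104300.8047 = 4497.324102; SD = √(3953.8944·118636.0776/104300.8047) = 67.0621.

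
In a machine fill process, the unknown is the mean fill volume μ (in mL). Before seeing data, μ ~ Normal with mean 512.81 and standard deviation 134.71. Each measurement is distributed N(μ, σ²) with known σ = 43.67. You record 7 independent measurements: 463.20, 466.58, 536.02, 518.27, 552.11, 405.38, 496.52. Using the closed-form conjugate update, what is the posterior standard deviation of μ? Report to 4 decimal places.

For Normal data with known variance σ², a Normal(μ₀, σ₀²) prior on μ is conjugate. Posterior precision = 1/σ₀² + n/σ²; posterior mean is the precision-weighted average of μ₀ and x̄.
σ₀² = 134.71² = 18146.7841, σ² = 43.67² = 1907.0689; σ² + n·σ₀² = 1907.0689 + 7·18146.7841 = 128934.5576.
Posterior precision = 1/σ₀² + n/σ² = 1/18146.7841 + 7/1907.0689 = (σ² + n·σ₀²)/(σ₀²σ²) = 128934.5576/(18146.7841·1907.0689); posterior variance σₙ² = σ₀²σ²/(σ² + n·σ₀²) = 18146.7841·1907.0689/128934.5576 = 268.408782.
Posterior SD = √σₙ² = √(18146.7841·1907.0689/128934.5576) = 16.3832.

16.3832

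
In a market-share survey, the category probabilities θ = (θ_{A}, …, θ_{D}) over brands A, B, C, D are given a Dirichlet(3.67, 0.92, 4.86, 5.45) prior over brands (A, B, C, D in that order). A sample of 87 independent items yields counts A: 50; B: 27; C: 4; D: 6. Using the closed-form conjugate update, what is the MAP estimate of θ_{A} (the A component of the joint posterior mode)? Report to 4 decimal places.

The Dirichlet prior is conjugate to the Multinomial likelihood: each posterior αⱼ = prior αⱼ + observed count nⱼ.
Posterior concentration: (53.67, 27.92, 8.86, 11.45), total = 101.90.
Joint mode component: (α_{A}−1)/(Σα−K) = 52.67/97.90 = 0.5380.

0.5380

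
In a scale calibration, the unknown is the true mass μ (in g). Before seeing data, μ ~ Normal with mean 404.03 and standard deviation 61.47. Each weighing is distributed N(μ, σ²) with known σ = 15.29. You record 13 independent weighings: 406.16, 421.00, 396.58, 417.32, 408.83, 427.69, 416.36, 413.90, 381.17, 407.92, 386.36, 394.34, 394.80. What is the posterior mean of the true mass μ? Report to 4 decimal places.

For Normal data with known variance σ², a Normal(μ₀, σ₀²) prior on μ is conjugate. Posterior precision = 1/σ₀² + n/σ²; posterior mean is the precision-weighted average of μ₀ and x̄.
Σxᵢ = 406.16 + 421.00 + 396.58 + 417.32 + 408.83 + 427.69 + 416.36 + 413.90 + 381.17 + 407.92 + 386.36 + 394.34 + 394.80 = 5272.43, so n·x̄ = 5272.43.
σ₀² = 61.47² = 3778.5609, σ² = 15.29² = 233.7841; σ² + n·σ₀² = 233.7841 + 13·3778.5609 = 49355.0758.
Posterior mean = (μ₀/σ₀² + n·x̄/σ²)/(1/σ₀² + n/σ²) = (σ²·μ₀ + σ₀²·n·x̄)/(σ² + n·σ₀²) = (233.7841·404.03 + 3778.5609·5272.43)/49355.0758 = 20016653.63591/49355.0758 = 405.5642.

405.5642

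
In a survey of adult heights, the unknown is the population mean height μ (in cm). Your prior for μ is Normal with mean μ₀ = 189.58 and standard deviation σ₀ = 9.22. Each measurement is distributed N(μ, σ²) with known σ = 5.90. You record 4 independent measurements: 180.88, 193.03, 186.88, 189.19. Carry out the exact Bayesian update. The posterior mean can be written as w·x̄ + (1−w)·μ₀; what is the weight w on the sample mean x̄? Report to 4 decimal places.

For Normal data with known variance σ², a Normal(μ₀, σ₀²) prior on μ is conjugate. Posterior precision = 1/σ₀² + n/σ²; posterior mean is the precision-weighted average of μ₀ and x̄.
σ₀² = 9.22² = 85.0084, σ² = 5.90² = 34.81. Prior precision 1/σ₀² = 1/85.0084; data precision n/σ² = 4/34.81.
w = (n/σ²)/(1/σ₀² + n/σ²) = n·σ₀²/(σ² + n·σ₀²) = 4·85.0084/(34.81 + 4·85.0084) = 340.0336/374.8436 = 0.9071.

0.9071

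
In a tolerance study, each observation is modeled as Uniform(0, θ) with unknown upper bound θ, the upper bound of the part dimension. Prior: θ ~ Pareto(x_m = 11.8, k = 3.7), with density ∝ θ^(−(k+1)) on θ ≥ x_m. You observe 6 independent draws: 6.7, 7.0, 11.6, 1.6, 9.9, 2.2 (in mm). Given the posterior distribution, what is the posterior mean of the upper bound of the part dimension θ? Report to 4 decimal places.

A Pareto(scale x_m, shape k) prior on the upper bound θ of Uniform(0, θ) is conjugate: posterior is Pareto(max(x_m, max xᵢ), k + n).
Sample maximum = 11.6; prior scale x_m = 11.8 → posterior scale = max = 11.8.
Posterior shape = 3.7 + 6 = 9.7.
E[θ|data] = k·x_m/(k−1) = 9.7·11.8/8.7 = 13.1563.

13.1563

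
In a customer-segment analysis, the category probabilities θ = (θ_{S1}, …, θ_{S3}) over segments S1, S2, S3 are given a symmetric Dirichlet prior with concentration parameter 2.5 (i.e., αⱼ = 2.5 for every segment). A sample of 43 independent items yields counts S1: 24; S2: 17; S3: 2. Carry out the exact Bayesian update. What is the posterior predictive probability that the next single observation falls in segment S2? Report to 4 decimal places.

The Dirichlet prior is conjugate to the Multinomial likelihood: each posterior αⱼ = prior αⱼ + observed count nⱼ.
Posterior concentration: (26.5, 19.5, 4.5), total = 50.5.
P(next = S2 | data) = α_{S2}/Σα = 0.3861.

0.3861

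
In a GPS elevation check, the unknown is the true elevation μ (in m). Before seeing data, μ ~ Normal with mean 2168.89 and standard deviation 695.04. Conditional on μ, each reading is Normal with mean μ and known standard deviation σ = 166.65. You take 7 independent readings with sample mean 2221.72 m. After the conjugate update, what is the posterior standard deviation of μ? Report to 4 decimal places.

For Normal data with known variance σ², a Normal(μ₀, σ₀²) prior on μ is conjugate. Posterior precision = 1/σ₀² + n/σ²; posterior mean is the precision-weighted average of μ₀ and x̄.
σ₀² = 695.04² = 483080.6016, σ² = 166.65² = 27772.2225; σ² + n·σ₀² = 27772.2225 + 7·483080.6016 = 3409336.4337.
Posterior precision = 1/σ₀² + n/σ² = 1/483080.6016 + 7/27772.2225 = (σ² + n·σ₀²)/(σ₀²σ²) = 3409336.4337/(483080.6016·27772.2225); posterior variance σₙ² = σ₀²σ²/(σ² + n·σ₀²) = 483080.6016·27772.2225/3409336.4337 = 3935.141695.
Posterior SD = √σₙ² = √(483080.6016·27772.2225/3409336.4337) = 62.7307.

62.7307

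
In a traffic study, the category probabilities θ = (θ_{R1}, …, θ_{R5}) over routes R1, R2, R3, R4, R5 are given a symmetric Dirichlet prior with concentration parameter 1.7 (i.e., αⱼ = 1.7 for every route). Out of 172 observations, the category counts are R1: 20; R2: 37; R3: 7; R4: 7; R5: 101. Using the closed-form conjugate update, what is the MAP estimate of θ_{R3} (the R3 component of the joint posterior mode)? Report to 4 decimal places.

0.0439

The Dirichlet prior is conjugate to the Multinomial likelihood: each posterior αⱼ = prior αⱼ + observed count nⱼ.
Posterior concentration: (21.7, 38.7, 8.7, 8.7, 102.7), total = 180.5.
Joint mode component: (α_{R3}−1)/(Σα−K) = 7.7/175.5 = 0.0439.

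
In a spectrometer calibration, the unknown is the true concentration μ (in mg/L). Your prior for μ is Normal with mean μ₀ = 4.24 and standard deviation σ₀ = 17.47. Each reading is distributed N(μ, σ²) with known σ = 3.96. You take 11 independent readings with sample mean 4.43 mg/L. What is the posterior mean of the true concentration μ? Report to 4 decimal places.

For Normal data with known variance σ², a Normal(μ₀, σ₀²) prior on μ is conjugate. Posterior precision = 1/σ₀² + n/σ²; posterior mean is the precision-weighted average of μ₀ and x̄.
n·x̄ = 11·4.43 = 48.73.
σ₀² = 17.47² = 305.2009, σ² = 3.96² = 15.6816; σ² + n·σ₀² = 15.6816 + 11·305.2009 = 3372.8915.
Posterior mean = (μ₀/σ₀² + n·x̄/σ²)/(1/σ₀² + n/σ²) = (σ²·μ₀ + σ₀²·n·x̄)/(σ² + n·σ₀²) = (15.6816·4.24 + 305.2009·48.73)/3372.8915 = 14938.929841/3372.8915 = 4.4291.

4.4291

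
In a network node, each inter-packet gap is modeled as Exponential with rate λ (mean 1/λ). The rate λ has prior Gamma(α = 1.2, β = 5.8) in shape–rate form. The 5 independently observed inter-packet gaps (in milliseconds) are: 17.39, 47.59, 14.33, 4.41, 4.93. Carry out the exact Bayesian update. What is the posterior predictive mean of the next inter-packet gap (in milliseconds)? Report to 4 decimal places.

With a Gamma(shape α, rate β) prior on the exponential rate λ, the posterior after n observations with total T = Σxᵢ is Gamma(α+n, β+T).
Sum of observations T = 88.65 milliseconds; n = 5.
Posterior: Gamma(1.2+5, 5.8+88.65) = Gamma(6.2, 94.45).
The predictive distribution for the next observation is Lomax; its mean is β/(α−1) = 94.45/5.2 = 18.1635.

18.1635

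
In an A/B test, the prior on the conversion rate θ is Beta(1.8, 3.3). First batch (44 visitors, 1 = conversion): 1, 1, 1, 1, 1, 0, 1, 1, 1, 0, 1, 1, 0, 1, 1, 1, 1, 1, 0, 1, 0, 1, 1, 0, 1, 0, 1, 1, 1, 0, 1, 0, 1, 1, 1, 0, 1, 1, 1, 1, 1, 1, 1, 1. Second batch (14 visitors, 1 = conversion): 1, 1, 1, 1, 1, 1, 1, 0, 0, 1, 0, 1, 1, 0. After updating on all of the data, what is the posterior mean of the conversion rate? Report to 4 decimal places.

The Beta prior is conjugate to a Binomial/Bernoulli likelihood; the update adds successes to α and failures to β.
After batch 1: Beta(1.8+34, 3.3+10) = Beta(35.8, 13.3).
After batch 2: Beta(35.8+10, 13.3+4) = Beta(45.8, 17.3).
Posterior mean = α/(α+β) = 45.8/63.1 = 0.7258.

0.7258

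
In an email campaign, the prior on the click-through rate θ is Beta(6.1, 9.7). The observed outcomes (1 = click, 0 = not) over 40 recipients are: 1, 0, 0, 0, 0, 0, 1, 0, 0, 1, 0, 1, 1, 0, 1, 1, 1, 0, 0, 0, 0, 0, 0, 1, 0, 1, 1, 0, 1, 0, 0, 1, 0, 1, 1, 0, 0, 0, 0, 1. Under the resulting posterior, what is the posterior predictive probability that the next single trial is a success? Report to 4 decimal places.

The Beta prior is conjugate to a Binomial/Bernoulli likelihood; the update adds successes to α and failures to β.
Posterior: Beta(α+k, β+n−k) = Beta(6.1+16, 9.7+24) = Beta(22.1, 33.7).
For a single future Bernoulli trial, P(success | data) = α/(α+β) = 0.3961.

0.3961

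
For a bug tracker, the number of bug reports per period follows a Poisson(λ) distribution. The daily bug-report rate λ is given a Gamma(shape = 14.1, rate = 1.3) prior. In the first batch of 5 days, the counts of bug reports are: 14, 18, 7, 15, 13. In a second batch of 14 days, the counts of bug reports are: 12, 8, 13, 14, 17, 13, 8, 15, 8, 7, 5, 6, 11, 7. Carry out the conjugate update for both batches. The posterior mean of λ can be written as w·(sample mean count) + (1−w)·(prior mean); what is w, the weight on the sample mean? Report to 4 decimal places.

With a Gamma(shape α, rate β) prior, the Poisson likelihood is conjugate: the posterior is Gamma(α + ΣXᵢ, β + n).
Total number of days: n = 5 + 14 = 19.
Posterior mean = (α₀+S)/(β₀+n) = [n/(β₀+n)]·(S/n) + [β₀/(β₀+n)]·(α₀/β₀), so only n and β₀ enter the weight.
Weight on data w = n/(β₀+n) = 19/(1.3+19) = 19/20.3 = 0.9360.

0.9360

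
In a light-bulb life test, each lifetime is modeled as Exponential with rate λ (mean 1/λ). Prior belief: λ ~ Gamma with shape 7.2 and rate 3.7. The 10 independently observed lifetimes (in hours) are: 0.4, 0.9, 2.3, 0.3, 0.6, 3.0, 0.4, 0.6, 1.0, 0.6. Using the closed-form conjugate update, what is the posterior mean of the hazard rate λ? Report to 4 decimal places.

With a Gamma(shape α, rate β) prior on the exponential rate λ, the posterior after n observations with total T = Σxᵢ is Gamma(α+n, β+T).
Sum of observations T = 10.1 hours; n = 10.
Posterior: Gamma(7.2+10, 3.7+10.1) = Gamma(17.2, 13.8).
Posterior mean of λ = α/β = 17.2/13.8 = 1.2464.

1.2464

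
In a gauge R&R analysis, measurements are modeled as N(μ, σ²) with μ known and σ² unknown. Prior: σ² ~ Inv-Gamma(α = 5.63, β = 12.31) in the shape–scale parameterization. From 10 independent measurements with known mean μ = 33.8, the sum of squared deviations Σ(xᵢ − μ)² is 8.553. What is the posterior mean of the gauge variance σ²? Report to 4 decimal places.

With known mean μ and an Inverse-Gamma(α, β) prior on σ², the Normal likelihood is conjugate: posterior is Inv-Gamma(α + n/2, β + Σ(xᵢ−μ)²/2).
Posterior: Inv-Gamma(5.63 + 10/2, 12.31 + 8.553/2) = Inv-Gamma(10.63, 16.5865).
E[σ²|data] = β/(α−1) = 16.5865/9.63 = 1.7224.

1.7224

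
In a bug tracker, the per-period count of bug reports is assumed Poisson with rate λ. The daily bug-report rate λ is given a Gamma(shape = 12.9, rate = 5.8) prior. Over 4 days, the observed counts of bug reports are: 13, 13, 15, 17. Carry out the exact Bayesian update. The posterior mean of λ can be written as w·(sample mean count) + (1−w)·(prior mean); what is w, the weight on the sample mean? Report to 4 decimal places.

With a Gamma(shape α, rate β) prior, the Poisson likelihood is conjugate: the posterior is Gamma(α + ΣXᵢ, β + n).
Posterior mean = (α₀+S)/(β₀+n) = [n/(β₀+n)]·(S/n) + [β₀/(β₀+n)]·(α₀/β₀), so only n and β₀ enter the weight.
Weight on data w = n/(β₀+n) = 4/(5.8+4) = 4/9.8 = 0.4082.

0.4082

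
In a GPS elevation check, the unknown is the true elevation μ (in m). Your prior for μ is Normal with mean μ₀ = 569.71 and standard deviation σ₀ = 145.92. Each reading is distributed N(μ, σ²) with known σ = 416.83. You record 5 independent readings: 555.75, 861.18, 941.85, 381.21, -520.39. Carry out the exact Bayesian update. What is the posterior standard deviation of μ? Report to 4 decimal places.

For Normal data with known variance σ², a Normal(μ₀, σ₀²) prior on μ is conjugate. Posterior precision = 1/σ₀² + n/σ²; posterior mean is the precision-weighted average of μ₀ and x̄.
σ₀² = 145.92² = 21292.6464, σ² = 416.83² = 173747.2489; σ² + n·σ₀² = 173747.2489 + 5·21292.6464 = 280210.4809.
Posterior precision = 1/σ₀² + n/σ² = 1/21292.6464 + 5/173747.2489 = (σ² + n·σ₀²)/(σ₀²σ²) = 280210.4809/(21292.6464·173747.2489); posterior variance σₙ² = σ₀²σ²/(σ² + n·σ₀²) = 21292.6464·173747.2489/280210.4809 = 13202.713624.
Posterior SD = √σₙ² = √(21292.6464·173747.2489/280210.4809) = 114.9031.

114.9031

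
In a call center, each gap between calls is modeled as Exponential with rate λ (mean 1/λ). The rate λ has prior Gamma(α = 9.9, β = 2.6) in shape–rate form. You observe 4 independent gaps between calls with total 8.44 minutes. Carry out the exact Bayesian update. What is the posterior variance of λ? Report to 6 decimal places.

With a Gamma(shape α, rate β) prior on the exponential rate λ, the posterior after n observations with total T = Σxᵢ is Gamma(α+n, β+T).
Posterior: Gamma(9.9+4, 2.6+8.44) = Gamma(13.9, 11.04).
Var = α/β² = 0.114045.

0.114045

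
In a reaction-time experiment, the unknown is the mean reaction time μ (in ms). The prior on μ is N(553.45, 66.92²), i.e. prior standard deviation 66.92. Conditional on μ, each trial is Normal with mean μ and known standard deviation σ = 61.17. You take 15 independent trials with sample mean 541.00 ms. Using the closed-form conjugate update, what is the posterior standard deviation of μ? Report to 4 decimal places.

15.3717

For Normal data with known variance σ², a Normal(μ₀, σ₀²) prior on μ is conjugate. Posterior precision = 1/σ₀² + n/σ²; posterior mean is the precision-weighted average of μ₀ and x̄.
σ₀² = 66.92² = 4478.2864, σ² = 61.17² = 3741.7689; σ² + n·σ₀² = 3741.7689 + 15·4478.2864 = 70916.0649.
Posterior precision = 1/σ₀² + n/σ² = 1/4478.2864 + 15/3741.7689 = (σ² + n·σ₀²)/(σ₀²σ²) = 70916.0649/(4478.2864·3741.7689); posterior variance σₙ² = σ₀²σ²/(σ² + n·σ₀²) = 4478.2864·3741.7689/70916.0649 = 236.289377.
Posterior SD = √σₙ² = √(4478.2864·3741.7689/70916.0649) = 15.3717.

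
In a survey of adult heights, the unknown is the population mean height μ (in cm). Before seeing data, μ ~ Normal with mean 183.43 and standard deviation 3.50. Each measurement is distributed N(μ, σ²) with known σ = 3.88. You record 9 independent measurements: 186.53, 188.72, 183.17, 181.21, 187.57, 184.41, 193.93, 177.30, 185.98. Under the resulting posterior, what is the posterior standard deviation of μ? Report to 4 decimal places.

1.2132

For Normal data with known variance σ², a Normal(μ₀, σ₀²) prior on μ is conjugate. Posterior precision = 1/σ₀² + n/σ²; posterior mean is the precision-weighted average of μ₀ and x̄.
σ₀² = 3.50² = 12.25, σ² = 3.88² = 15.0544; σ² + n·σ₀² = 15.0544 + 9·12.25 = 125.3044.
Posterior precision = 1/σ₀² + n/σ² = 1/12.25 + 9/15.0544 = (σ² + n·σ₀²)/(σ₀²σ²) = 125.3044/(12.25·15.0544); posterior variance σₙ² = σ₀²σ²/(σ² + n·σ₀²) = 12.25·15.0544/125.3044 = 1.471747.
Posterior SD = √σₙ² = √(12.25·15.0544/125.3044) = 1.2132.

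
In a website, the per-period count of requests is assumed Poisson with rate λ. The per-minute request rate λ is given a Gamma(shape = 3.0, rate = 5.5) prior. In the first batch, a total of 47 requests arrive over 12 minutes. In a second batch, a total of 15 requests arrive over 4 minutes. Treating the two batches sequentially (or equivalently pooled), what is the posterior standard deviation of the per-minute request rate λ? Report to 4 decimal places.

0.3750

With a Gamma(shape α, rate β) prior, the Poisson likelihood is conjugate: the posterior is Gamma(α + ΣXᵢ, β + n).
After batch 1: Gamma(α+S, β+n) = Gamma(3.0+47, 5.5+12) = Gamma(50.0, 17.5).
After batch 2: Gamma(α+S, β+n) = Gamma(50.0+15, 17.5+4) = Gamma(65.0, 21.5).
SD = √α/β = √65.0/21.5 = 0.3750.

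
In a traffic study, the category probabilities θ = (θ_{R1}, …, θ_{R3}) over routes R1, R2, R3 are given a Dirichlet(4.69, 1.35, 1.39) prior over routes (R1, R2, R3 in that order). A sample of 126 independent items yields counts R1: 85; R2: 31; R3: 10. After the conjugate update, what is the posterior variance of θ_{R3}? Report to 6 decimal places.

The Dirichlet prior is conjugate to the Multinomial likelihood: each posterior αⱼ = prior αⱼ + observed count nⱼ.
Posterior concentration: (89.69, 32.35, 11.39), total = 133.43.
Var[θ_j] = α_j(Σα−α_j)/((Σα)²(Σα+1)) = 11.39·122.04/(133.43²·134.43) = 0.000581.

0.000581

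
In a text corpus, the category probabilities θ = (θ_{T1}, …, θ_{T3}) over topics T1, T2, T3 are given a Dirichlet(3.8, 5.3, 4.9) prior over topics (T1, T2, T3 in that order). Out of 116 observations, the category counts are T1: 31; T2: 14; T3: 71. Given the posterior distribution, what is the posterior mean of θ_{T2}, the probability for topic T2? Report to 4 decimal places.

0.1485

The Dirichlet prior is conjugate to the Multinomial likelihood: each posterior αⱼ = prior αⱼ + observed count nⱼ.
Posterior concentration: (34.8, 19.3, 75.9), total = 130.0.
E[θ_{T2}|data] = α_{T2}/Σα = 19.3/130.0 = 0.1485.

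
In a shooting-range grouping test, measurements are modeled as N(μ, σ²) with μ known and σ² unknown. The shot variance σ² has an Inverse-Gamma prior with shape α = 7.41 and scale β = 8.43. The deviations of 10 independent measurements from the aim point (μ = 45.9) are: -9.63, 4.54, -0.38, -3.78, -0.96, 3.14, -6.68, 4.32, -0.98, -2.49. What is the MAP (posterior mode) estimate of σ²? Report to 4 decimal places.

8.4216

With known mean μ and an Inverse-Gamma(α, β) prior on σ², the Normal likelihood is conjugate: posterior is Inv-Gamma(α + n/2, β + Σ(xᵢ−μ)²/2).
Σ(xᵢ−μ)² = (-9.63)² + (4.54)² + (-0.38)² + (-3.78)² + (-0.96)² + (3.14)² + (-6.68)² + (4.32)² + (-0.98)² + (-2.49)² = 209.0078.
Posterior: Inv-Gamma(7.41 + 10/2, 8.43 + 209.0078/2) = Inv-Gamma(12.41, 112.93390).
Mode = β/(α+1) = 112.93390/13.41 = 8.4216.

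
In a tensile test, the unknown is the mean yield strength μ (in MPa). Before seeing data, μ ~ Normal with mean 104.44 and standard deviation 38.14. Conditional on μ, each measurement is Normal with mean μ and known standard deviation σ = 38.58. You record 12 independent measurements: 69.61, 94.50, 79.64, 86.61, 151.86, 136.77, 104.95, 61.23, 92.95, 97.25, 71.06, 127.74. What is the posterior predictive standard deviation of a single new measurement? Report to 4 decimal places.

For Normal data with known variance σ², a Normal(μ₀, σ₀²) prior on μ is conjugate. Posterior precision = 1/σ₀² + n/σ²; posterior mean is the precision-weighted average of μ₀ and x̄.
σ₀² = 38.14² = 1454.6596, σ² = 38.58² = 1488.4164; σ² + n·σ₀² = 1488.4164 + 12·1454.6596 = 18944.3316.
Posterior precision = 1/σ₀² + n/σ² = 1/1454.6596 + 12/1488.4164 = (σ² + n·σ₀²)/(σ₀²σ²) = 18944.3316/(1454.6596·1488.4164); posterior variance σₙ² = σ₀²σ²/(σ² + n·σ₀²) = 1454.6596·1488.4164/18944.3316 = 114.289554.
Predictive variance for one new observation = σₙ² + σ² = 1454.6596·1488.4164/18944.3316 + 1488.4164 = σ²·(σ₀² + 18944.3316)/18944.3316 = 1488.4164·20398.9912/18944.3316 = 1602.705954; SD = √(1488.4164·20398.9912/18944.3316) = 40.0338.

40.0338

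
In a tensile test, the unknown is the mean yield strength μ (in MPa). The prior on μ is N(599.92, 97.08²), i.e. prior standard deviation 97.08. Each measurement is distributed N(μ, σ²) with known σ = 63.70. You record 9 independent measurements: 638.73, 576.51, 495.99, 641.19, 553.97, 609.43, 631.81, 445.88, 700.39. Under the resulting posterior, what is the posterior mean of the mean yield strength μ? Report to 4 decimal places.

For Normal data with known variance σ², a Normal(μ₀, σ₀²) prior on μ is conjugate. Posterior precision = 1/σ₀² + n/σ²; posterior mean is the precision-weighted average of μ₀ and x̄.
Σxᵢ = 638.73 + 576.51 + 495.99 + 641.19 + 553.97 + 609.43 + 631.81 + 445.88 + 700.39 = 5293.9, so n·x̄ = 5293.9.
σ₀² = 97.08² = 9424.5264, σ² = 63.70² = 4057.69; σ² + n·σ₀² = 4057.69 + 9·9424.5264 = 88878.4276.
Posterior mean = (μ₀/σ₀² + n·x̄/σ²)/(1/σ₀² + n/σ²) = (σ²·μ₀ + σ₀²·n·x̄)/(σ² + n·σ₀²) = (4057.69·599.92 + 9424.5264·5293.9)/88878.4276 = 52326789.69376/88878.4276 = 588.7457.

588.7457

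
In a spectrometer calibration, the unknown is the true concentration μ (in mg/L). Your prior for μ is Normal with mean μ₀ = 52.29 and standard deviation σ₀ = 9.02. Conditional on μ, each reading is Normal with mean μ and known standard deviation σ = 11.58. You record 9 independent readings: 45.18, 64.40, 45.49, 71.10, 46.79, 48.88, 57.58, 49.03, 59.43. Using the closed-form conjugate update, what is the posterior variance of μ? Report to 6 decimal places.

For Normal data with known variance σ², a Normal(μ₀, σ₀²) prior on μ is conjugate. Posterior precision = 1/σ₀² + n/σ²; posterior mean is the precision-weighted average of μ₀ and x̄.
σ₀² = 9.02² = 81.3604, σ² = 11.58² = 134.0964; σ² + n·σ₀² = 134.0964 + 9·81.3604 = 866.34.
Posterior precision = 1/σ₀² + n/σ² = 1/81.3604 + 9/134.0964 = (σ² + n·σ₀²)/(σ₀²σ²) = 866.34/(81.3604·134.0964); posterior variance σₙ² = σ₀²σ²/(σ² + n·σ₀²) = 81.3604·134.0964/866.34 = 12.593366.

12.593366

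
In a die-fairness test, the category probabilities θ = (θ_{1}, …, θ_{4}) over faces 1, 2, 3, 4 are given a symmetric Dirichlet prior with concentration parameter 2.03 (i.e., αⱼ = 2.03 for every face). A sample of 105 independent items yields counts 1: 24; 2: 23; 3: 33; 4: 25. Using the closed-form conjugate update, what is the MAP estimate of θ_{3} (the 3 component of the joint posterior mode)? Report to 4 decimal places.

The Dirichlet prior is conjugate to the Multinomial likelihood: each posterior αⱼ = prior αⱼ + observed count nⱼ.
Posterior concentration: (26.03, 25.03, 35.03, 27.03), total = 113.12.
Joint mode component: (α_{3}−1)/(Σα−K) = 34.03/109.12 = 0.3119.

0.3119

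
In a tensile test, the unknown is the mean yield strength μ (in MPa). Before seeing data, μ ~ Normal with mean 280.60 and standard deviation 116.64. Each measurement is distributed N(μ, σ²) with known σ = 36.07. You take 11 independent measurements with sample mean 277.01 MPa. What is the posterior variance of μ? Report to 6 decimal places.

For Normal data with known variance σ², a Normal(μ₀, σ₀²) prior on μ is conjugate. Posterior precision = 1/σ₀² + n/σ²; posterior mean is the precision-weighted average of μ₀ and x̄.
σ₀² = 116.64² = 13604.8896, σ² = 36.07² = 1301.0449; σ² + n·σ₀² = 1301.0449 + 11·13604.8896 = 150954.8305.
Posterior precision = 1/σ₀² + n/σ² = 1/13604.8896 + 11/1301.0449 = (σ² + n·σ₀²)/(σ₀²σ²) = 150954.8305/(13604.8896·1301.0449); posterior variance σₙ² = σ₀²σ²/(σ² + n·σ₀²) = 13604.8896·1301.0449/150954.8305 = 117.257409.

117.257409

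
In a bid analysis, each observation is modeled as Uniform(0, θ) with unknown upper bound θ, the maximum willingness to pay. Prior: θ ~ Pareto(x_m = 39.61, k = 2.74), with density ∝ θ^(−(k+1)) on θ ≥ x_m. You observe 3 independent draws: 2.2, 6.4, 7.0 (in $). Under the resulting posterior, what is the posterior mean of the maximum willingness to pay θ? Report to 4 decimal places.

47.9665

A Pareto(scale x_m, shape k) prior on the upper bound θ of Uniform(0, θ) is conjugate: posterior is Pareto(max(x_m, max xᵢ), k + n).
Sample maximum = 7.0; prior scale x_m = 39.61 → posterior scale = max = 39.61.
Posterior shape = 2.74 + 3 = 5.74.
E[θ|data] = k·x_m/(k−1) = 5.74·39.61/4.74 = 47.9665.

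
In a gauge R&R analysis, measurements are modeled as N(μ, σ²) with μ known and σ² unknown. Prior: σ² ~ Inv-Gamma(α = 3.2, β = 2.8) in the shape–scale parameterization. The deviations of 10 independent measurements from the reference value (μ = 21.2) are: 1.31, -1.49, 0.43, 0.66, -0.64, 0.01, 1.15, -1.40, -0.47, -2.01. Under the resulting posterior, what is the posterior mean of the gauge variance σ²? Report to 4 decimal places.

1.2576

With known mean μ and an Inverse-Gamma(α, β) prior on σ², the Normal likelihood is conjugate: posterior is Inv-Gamma(α + n/2, β + Σ(xᵢ−μ)²/2).
Σ(xᵢ−μ)² = (1.31)² + (-1.49)² + (0.43)² + (0.66)² + (-0.64)² + (0.01)² + (1.15)² + (-1.40)² + (-0.47)² + (-2.01)² = 12.5099.
Posterior: Inv-Gamma(3.2 + 10/2, 2.8 + 12.5099/2) = Inv-Gamma(8.20, 9.05495).
E[σ²|data] = β/(α−1) = 9.05495/7.20 = 1.2576.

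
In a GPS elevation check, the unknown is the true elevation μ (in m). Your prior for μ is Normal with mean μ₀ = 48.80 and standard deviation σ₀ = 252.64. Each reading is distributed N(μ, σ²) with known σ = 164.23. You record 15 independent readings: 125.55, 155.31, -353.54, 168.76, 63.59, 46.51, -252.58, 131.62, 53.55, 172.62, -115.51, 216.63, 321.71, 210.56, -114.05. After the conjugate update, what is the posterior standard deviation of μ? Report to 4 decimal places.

41.8190

For Normal data with known variance σ², a Normal(μ₀, σ₀²) prior on μ is conjugate. Posterior precision = 1/σ₀² + n/σ²; posterior mean is the precision-weighted average of μ₀ and x̄.
σ₀² = 252.64² = 63826.9696, σ² = 164.23² = 26971.4929; σ² + n·σ₀² = 26971.4929 + 15·63826.9696 = 984376.0369.
Posterior precision = 1/σ₀² + n/σ² = 1/63826.9696 + 15/26971.4929 = (σ² + n·σ₀²)/(σ₀²σ²) = 984376.0369/(63826.9696·26971.4929); posterior variance σₙ² = σ₀²σ²/(σ² + n·σ₀²) = 63826.9696·26971.4929/984376.0369 = 1748.832349.
Posterior SD = √σₙ² = √(63826.9696·26971.4929/984376.0369) = 41.8190.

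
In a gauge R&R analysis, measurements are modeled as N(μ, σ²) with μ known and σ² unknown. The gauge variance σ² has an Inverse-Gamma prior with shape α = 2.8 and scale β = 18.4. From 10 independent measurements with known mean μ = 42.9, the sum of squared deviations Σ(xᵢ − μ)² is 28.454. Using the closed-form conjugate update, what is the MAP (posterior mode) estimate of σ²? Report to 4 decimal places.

3.7076

With known mean μ and an Inverse-Gamma(α, β) prior on σ², the Normal likelihood is conjugate: posterior is Inv-Gamma(α + n/2, β + Σ(xᵢ−μ)²/2).
Posterior: Inv-Gamma(2.8 + 10/2, 18.4 + 28.454/2) = Inv-Gamma(7.80, 32.6270).
Mode = β/(α+1) = 32.6270/8.80 = 3.7076.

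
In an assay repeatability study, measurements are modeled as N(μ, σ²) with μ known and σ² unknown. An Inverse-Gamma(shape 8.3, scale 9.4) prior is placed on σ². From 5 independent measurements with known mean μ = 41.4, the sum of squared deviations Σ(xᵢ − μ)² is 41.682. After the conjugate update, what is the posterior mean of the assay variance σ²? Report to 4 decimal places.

With known mean μ and an Inverse-Gamma(α, β) prior on σ², the Normal likelihood is conjugate: posterior is Inv-Gamma(α + n/2, β + Σ(xᵢ−μ)²/2).
Posterior: Inv-Gamma(8.3 + 5/2, 9.4 + 41.682/2) = Inv-Gamma(10.80, 30.2410).
E[σ²|data] = β/(α−1) = 30.2410/9.80 = 3.0858.

3.0858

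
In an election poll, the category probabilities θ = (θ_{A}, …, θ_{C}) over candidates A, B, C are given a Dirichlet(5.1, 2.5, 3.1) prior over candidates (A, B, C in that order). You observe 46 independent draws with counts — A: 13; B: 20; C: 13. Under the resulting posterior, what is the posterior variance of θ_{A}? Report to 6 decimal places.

The Dirichlet prior is conjugate to the Multinomial likelihood: each posterior αⱼ = prior αⱼ + observed count nⱼ.
Posterior concentration: (18.1, 22.5, 16.1), total = 56.7.
Var[θ_j] = α_j(Σα−α_j)/((Σα)²(Σα+1)) = 18.1·38.6/(56.7²·57.7) = 0.003766.

0.003766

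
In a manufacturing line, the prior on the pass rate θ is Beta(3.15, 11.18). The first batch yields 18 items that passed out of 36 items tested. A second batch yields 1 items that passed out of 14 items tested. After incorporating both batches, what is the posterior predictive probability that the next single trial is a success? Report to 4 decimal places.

0.3443

The Beta prior is conjugate to a Binomial/Bernoulli likelihood; the update adds successes to α and failures to β.
After batch 1: Beta(3.15+18, 11.18+18) = Beta(21.15, 29.18).
After batch 2: Beta(21.15+1, 29.18+13) = Beta(22.15, 42.18).
For a single future Bernoulli trial, P(success | data) = α/(α+β) = 0.3443.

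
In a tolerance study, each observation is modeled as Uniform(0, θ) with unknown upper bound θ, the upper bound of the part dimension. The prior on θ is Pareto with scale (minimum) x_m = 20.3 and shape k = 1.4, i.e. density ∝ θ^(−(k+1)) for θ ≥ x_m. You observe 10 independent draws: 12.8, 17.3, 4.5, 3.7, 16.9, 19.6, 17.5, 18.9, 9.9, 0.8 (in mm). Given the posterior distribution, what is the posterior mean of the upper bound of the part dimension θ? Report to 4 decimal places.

22.2519

A Pareto(scale x_m, shape k) prior on the upper bound θ of Uniform(0, θ) is conjugate: posterior is Pareto(max(x_m, max xᵢ), k + n).
Sample maximum = 19.6; prior scale x_m = 20.3 → posterior scale = max = 20.3.
Posterior shape = 1.4 + 10 = 11.4.
E[θ|data] = k·x_m/(k−1) = 11.4·20.3/10.4 = 22.2519.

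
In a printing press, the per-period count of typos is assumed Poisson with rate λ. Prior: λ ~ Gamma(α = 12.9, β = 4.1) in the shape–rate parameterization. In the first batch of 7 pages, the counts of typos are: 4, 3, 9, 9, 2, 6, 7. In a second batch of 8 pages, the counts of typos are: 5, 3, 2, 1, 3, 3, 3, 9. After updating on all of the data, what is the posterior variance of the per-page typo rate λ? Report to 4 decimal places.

0.2245

With a Gamma(shape α, rate β) prior, the Poisson likelihood is conjugate: the posterior is Gamma(α + ΣXᵢ, β + n).
Batch 1: sum of counts S = 40 over n = 7 pages.
After batch 1: Gamma(α+S, β+n) = Gamma(12.9+40, 4.1+7) = Gamma(52.9, 11.1).
Batch 2: sum of counts S = 29 over n = 8 pages.
After batch 2: Gamma(α+S, β+n) = Gamma(52.9+29, 11.1+8) = Gamma(81.9, 19.1).
Var = α/β² = 81.9/19.1² = 0.2245.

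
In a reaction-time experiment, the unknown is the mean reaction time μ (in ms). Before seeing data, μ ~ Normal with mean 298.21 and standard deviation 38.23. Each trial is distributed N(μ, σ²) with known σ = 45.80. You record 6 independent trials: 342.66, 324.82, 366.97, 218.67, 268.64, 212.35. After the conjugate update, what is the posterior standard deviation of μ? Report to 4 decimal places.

For Normal data with known variance σ², a Normal(μ₀, σ₀²) prior on μ is conjugate. Posterior precision = 1/σ₀² + n/σ²; posterior mean is the precision-weighted average of μ₀ and x̄.
σ₀² = 38.23² = 1461.5329, σ² = 45.80² = 2097.64; σ² + n·σ₀² = 2097.64 + 6·1461.5329 = 10866.8374.
Posterior precision = 1/σ₀² + n/σ² = 1/1461.5329 + 6/2097.64 = (σ² + n·σ₀²)/(σ₀²σ²) = 10866.8374/(1461.5329·2097.64); posterior variance σₙ² = σ₀²σ²/(σ² + n·σ₀²) = 1461.5329·2097.64/10866.8374 = 282.121629.
Posterior SD = √σₙ² = √(1461.5329·2097.64/10866.8374) = 16.7965.

16.7965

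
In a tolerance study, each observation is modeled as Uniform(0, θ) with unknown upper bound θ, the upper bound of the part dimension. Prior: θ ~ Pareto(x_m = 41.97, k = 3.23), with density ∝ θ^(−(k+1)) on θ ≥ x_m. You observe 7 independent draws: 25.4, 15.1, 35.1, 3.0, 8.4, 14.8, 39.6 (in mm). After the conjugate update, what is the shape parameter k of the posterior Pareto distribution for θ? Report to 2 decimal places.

10.23

A Pareto(scale x_m, shape k) prior on the upper bound θ of Uniform(0, θ) is conjugate: posterior is Pareto(max(x_m, max xᵢ), k + n).
Sample maximum = 39.6; prior scale x_m = 41.97 → posterior scale = max = 41.97.
Posterior shape = 3.23 + 7 = 10.23.
Posterior shape k = 10.23.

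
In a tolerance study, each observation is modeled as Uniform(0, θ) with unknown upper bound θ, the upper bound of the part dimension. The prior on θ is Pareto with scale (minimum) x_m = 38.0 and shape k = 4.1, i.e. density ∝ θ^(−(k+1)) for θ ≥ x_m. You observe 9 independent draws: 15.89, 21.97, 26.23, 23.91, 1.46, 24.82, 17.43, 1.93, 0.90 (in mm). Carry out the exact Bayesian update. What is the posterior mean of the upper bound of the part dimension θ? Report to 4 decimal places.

A Pareto(scale x_m, shape k) prior on the upper bound θ of Uniform(0, θ) is conjugate: posterior is Pareto(max(x_m, max xᵢ), k + n).
Sample maximum = 26.23; prior scale x_m = 38.0 → posterior scale = max = 38.00.
Posterior shape = 4.1 + 9 = 13.1.
E[θ|data] = k·x_m/(k−1) = 13.1·38.00/12.1 = 41.1405.

41.1405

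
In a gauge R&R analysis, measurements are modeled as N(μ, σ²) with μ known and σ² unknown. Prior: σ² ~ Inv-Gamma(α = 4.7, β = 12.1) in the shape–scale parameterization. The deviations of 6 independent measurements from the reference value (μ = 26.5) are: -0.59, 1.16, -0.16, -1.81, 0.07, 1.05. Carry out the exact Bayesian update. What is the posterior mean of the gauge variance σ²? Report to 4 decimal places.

With known mean μ and an Inverse-Gamma(α, β) prior on σ², the Normal likelihood is conjugate: posterior is Inv-Gamma(α + n/2, β + Σ(xᵢ−μ)²/2).
Σ(xᵢ−μ)² = (-0.59)² + (1.16)² + (-0.16)² + (-1.81)² + (0.07)² + (1.05)² = 6.1028.
Posterior: Inv-Gamma(4.7 + 6/2, 12.1 + 6.1028/2) = Inv-Gamma(7.70, 15.15140).
E[σ²|data] = β/(α−1) = 15.15140/6.70 = 2.2614.

2.2614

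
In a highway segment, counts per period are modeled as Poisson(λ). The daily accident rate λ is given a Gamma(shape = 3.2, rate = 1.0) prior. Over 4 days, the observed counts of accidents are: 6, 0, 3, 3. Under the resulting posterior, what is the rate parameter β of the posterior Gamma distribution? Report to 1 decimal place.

With a Gamma(shape α, rate β) prior, the Poisson likelihood is conjugate: the posterior is Gamma(α + ΣXᵢ, β + n).
Sum of counts S = 12 over n = 4 days.
Posterior: Gamma(α+S, β+n) = Gamma(3.2+12, 1.0+4) = Gamma(15.2, 5.0).
Posterior β = 5.0.

5.0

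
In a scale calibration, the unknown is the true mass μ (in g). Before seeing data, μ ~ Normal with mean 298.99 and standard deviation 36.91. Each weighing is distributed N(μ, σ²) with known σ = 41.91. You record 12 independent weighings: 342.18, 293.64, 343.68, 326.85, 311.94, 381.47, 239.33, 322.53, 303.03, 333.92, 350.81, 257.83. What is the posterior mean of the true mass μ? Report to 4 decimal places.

315.4943

For Normal data with known variance σ², a Normal(μ₀, σ₀²) prior on μ is conjugate. Posterior precision = 1/σ₀² + n/σ²; posterior mean is the precision-weighted average of μ₀ and x̄.
Σxᵢ = 342.18 + 293.64 + 343.68 + 326.85 + 311.94 + 381.47 + 239.33 + 322.53 + 303.03 + 333.92 + 350.81 + 257.83 = 3807.21, so n·x̄ = 3807.21.
σ₀² = 36.91² = 1362.3481, σ² = 41.91² = 1756.4481; σ² + n·σ₀² = 1756.4481 + 12·1362.3481 = 18104.6253.
Posterior mean = (μ₀/σ₀² + n·x̄/σ²)/(1/σ₀² + n/σ²) = (σ²·μ₀ + σ₀²·n·x̄)/(σ² + n·σ₀²) = (1756.4481·298.99 + 1362.3481·3807.21)/18104.6253 = 5711905.72722/18104.6253 = 315.4943.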